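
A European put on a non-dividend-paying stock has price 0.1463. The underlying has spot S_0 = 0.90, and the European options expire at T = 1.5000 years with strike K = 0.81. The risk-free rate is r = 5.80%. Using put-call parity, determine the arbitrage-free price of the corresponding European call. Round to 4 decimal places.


Answer: Call price = 0.3038

Derivation:
Put-call parity: C - P = S_0 * exp(-qT) - K * exp(-rT).
S_0 * exp(-qT) = 0.9000 * 1.00000000 = 0.90000000
K * exp(-rT) = 0.8100 * 0.91667710 = 0.74250845
C = P + S*exp(-qT) - K*exp(-rT)
C = 0.1463 + 0.90000000 - 0.74250845 = 0.3038


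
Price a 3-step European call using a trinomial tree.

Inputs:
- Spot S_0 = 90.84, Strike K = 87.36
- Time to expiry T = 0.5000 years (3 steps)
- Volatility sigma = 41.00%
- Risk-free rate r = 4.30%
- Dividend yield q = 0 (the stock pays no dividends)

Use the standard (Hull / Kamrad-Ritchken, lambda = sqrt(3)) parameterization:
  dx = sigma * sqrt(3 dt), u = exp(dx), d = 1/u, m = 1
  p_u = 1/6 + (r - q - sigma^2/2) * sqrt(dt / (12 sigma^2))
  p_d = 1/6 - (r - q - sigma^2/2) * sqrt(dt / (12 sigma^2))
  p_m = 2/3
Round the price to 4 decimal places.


Answer: Price = V(0,0) = 12.6756

Derivation:
dt = T/N = 0.166667; dx = sigma*sqrt(3*dt) = 0.289914
u = exp(dx) = 1.336312; d = 1/u = 0.748328
p_u = 0.154867, p_m = 0.666667, p_d = 0.178466
Discount per step: exp(-r*dt) = 0.992859
Stock lattice S(k, j) with j the centered position index:
  k=0: S(0,+0) = 90.8400
  k=1: S(1,-1) = 67.9781; S(1,+0) = 90.8400; S(1,+1) = 121.3906
  k=2: S(2,-2) = 50.8699; S(2,-1) = 67.9781; S(2,+0) = 90.8400; S(2,+1) = 121.3906; S(2,+2) = 162.2158
  k=3: S(3,-3) = 38.0674; S(3,-2) = 50.8699; S(3,-1) = 67.9781; S(3,+0) = 90.8400; S(3,+1) = 121.3906; S(3,+2) = 162.2158; S(3,+3) = 216.7709
Terminal payoffs V(N, j) = max(S_T - K, 0):
  V(3,-3) = 0.000000; V(3,-2) = 0.000000; V(3,-1) = 0.000000; V(3,+0) = 3.480000; V(3,+1) = 34.030606; V(3,+2) = 74.855756; V(3,+3) = 129.410905
Backward induction: V(k, j) = exp(-r*dt) * [p_u * V(k+1, j+1) + p_m * V(k+1, j) + p_d * V(k+1, j-1)]
  V(2,-2) = exp(-r*dt) * [p_u*0.000000 + p_m*0.000000 + p_d*0.000000] = 0.000000
  V(2,-1) = exp(-r*dt) * [p_u*3.480000 + p_m*0.000000 + p_d*0.000000] = 0.535089
  V(2,+0) = exp(-r*dt) * [p_u*34.030606 + p_m*3.480000 + p_d*0.000000] = 7.536022
  V(2,+1) = exp(-r*dt) * [p_u*74.855756 + p_m*34.030606 + p_d*3.480000] = 34.651605
  V(2,+2) = exp(-r*dt) * [p_u*129.410905 + p_m*74.855756 + p_d*34.030606] = 75.475798
  V(1,-1) = exp(-r*dt) * [p_u*7.536022 + p_m*0.535089 + p_d*0.000000] = 1.512927
  V(1,+0) = exp(-r*dt) * [p_u*34.651605 + p_m*7.536022 + p_d*0.535089] = 10.411026
  V(1,+1) = exp(-r*dt) * [p_u*75.475798 + p_m*34.651605 + p_d*7.536022] = 35.876679
  V(0,+0) = exp(-r*dt) * [p_u*35.876679 + p_m*10.411026 + p_d*1.512927] = 12.675642


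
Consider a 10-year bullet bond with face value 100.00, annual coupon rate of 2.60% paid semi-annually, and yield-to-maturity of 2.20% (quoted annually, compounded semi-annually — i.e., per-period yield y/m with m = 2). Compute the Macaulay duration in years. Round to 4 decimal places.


Coupon per period c = face * coupon_rate / m = 1.300000
Periods per year m = 2; per-period yield y/m = 0.011000
Number of cashflows N = 20
Cashflows (t years, CF_t, discount factor 1/(1+y/m)^(m*t), PV):
  t = 0.5000: CF_t = 1.300000, DF = 0.989120, PV = 1.285856
  t = 1.0000: CF_t = 1.300000, DF = 0.978358, PV = 1.271865
  t = 1.5000: CF_t = 1.300000, DF = 0.967713, PV = 1.258027
  t = 2.0000: CF_t = 1.300000, DF = 0.957184, PV = 1.244339
  t = 2.5000: CF_t = 1.300000, DF = 0.946769, PV = 1.230800
  t = 3.0000: CF_t = 1.300000, DF = 0.936468, PV = 1.217409
  t = 3.5000: CF_t = 1.300000, DF = 0.926279, PV = 1.204163
  t = 4.0000: CF_t = 1.300000, DF = 0.916201, PV = 1.191061
  t = 4.5000: CF_t = 1.300000, DF = 0.906232, PV = 1.178102
  t = 5.0000: CF_t = 1.300000, DF = 0.896372, PV = 1.165284
  t = 5.5000: CF_t = 1.300000, DF = 0.886620, PV = 1.152605
  t = 6.0000: CF_t = 1.300000, DF = 0.876973, PV = 1.140065
  t = 6.5000: CF_t = 1.300000, DF = 0.867431, PV = 1.127660
  t = 7.0000: CF_t = 1.300000, DF = 0.857993, PV = 1.115391
  t = 7.5000: CF_t = 1.300000, DF = 0.848658, PV = 1.103255
  t = 8.0000: CF_t = 1.300000, DF = 0.839424, PV = 1.091252
  t = 8.5000: CF_t = 1.300000, DF = 0.830291, PV = 1.079378
  t = 9.0000: CF_t = 1.300000, DF = 0.821257, PV = 1.067634
  t = 9.5000: CF_t = 1.300000, DF = 0.812322, PV = 1.056018
  t = 10.0000: CF_t = 101.300000, DF = 0.803483, PV = 81.392865
Price P = sum_t PV_t = 103.573030
Macaulay numerator sum_t t * PV_t:
  t * PV_t at t = 0.5000: 0.642928
  t * PV_t at t = 1.0000: 1.271865
  t * PV_t at t = 1.5000: 1.887040
  t * PV_t at t = 2.0000: 2.488678
  t * PV_t at t = 2.5000: 3.077001
  t * PV_t at t = 3.0000: 3.652226
  t * PV_t at t = 3.5000: 4.214570
  t * PV_t at t = 4.0000: 4.764245
  t * PV_t at t = 4.5000: 5.301460
  t * PV_t at t = 5.0000: 5.826420
  t * PV_t at t = 5.5000: 6.339330
  t * PV_t at t = 6.0000: 6.840388
  t * PV_t at t = 6.5000: 7.329793
  t * PV_t at t = 7.0000: 7.807738
  t * PV_t at t = 7.5000: 8.274415
  t * PV_t at t = 8.0000: 8.730012
  t * PV_t at t = 8.5000: 9.174716
  t * PV_t at t = 9.0000: 9.608709
  t * PV_t at t = 9.5000: 10.032173
  t * PV_t at t = 10.0000: 813.928646
Macaulay duration D = (sum_t t * PV_t) / P = 921.192352 / 103.573030 = 8.894133

Answer: Macaulay duration = 8.8941 years


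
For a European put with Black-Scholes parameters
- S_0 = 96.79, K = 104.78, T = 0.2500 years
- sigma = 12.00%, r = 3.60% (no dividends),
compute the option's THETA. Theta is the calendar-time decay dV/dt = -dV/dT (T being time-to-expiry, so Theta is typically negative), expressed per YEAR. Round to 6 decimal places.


d1 = -1.1419871803; d2 = -1.2019871803
phi(d1) = 0.2078360163; exp(-qT) = 1.0000000000; exp(-rT) = 0.9910403788
Theta = -S*exp(-qT)*phi(d1)*sigma/(2*sqrt(T)) + r*K*exp(-rT)*N(-d2) - q*S*exp(-qT)*N(-d1)
N(-d1) = 0.8732703258; N(-d2) = 0.8853157525; sqrt(T) = 0.5000000000
Term 1 = -96.7900 * 1.0000000000 * 0.2078360163 * 0.1200 / (2 * 0.5000000000) = -2.4139737621
Term 2 = 0.0360 * 104.7800 * 0.9910403788 * 0.8853157525 = 3.3095613514
Term 3 = 0 (no dividend yield, q = 0)
Theta = -2.4139737621 + (3.3095613514) + (0.0000000000) = 0.895588

Answer: Theta = 0.895588


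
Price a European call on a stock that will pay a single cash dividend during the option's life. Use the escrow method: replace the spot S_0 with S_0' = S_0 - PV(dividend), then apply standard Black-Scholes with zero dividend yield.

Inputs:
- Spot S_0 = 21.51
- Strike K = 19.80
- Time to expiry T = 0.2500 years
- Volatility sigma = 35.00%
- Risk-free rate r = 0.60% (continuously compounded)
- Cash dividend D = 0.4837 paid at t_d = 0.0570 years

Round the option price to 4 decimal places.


PV(D) = D * exp(-r * t_d) = 0.4837 * 0.99965806 = 0.48353460
S_0' = S_0 - PV(D) = 21.5100 - 0.48353460 = 21.02646540
d1 = (ln(S_0'/K) + (r + sigma^2/2)*T) / (sigma*sqrt(T)) = 0.43949979
d2 = d1 - sigma*sqrt(T) = 0.26449979
exp(-rT) = 0.99850112
N(d1) = 0.66985028; N(d2) = 0.60430259
C = S_0' * N(d1) - K * exp(-rT) * N(d2) = 21.02646540 * 0.66985028 - 19.8000 * 0.99850112 * 0.60430259 = 2.1373

Answer: Price = 2.1373


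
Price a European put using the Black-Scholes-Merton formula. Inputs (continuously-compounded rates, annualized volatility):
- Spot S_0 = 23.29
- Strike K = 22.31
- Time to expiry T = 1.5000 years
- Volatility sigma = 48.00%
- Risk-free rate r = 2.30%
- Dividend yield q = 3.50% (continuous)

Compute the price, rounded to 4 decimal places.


Answer: Price = 4.7778

Derivation:
d1 = (ln(S/K) + (r - q + 0.5*sigma^2) * T) / (sigma * sqrt(T)) = 0.33644605
d2 = d1 - sigma * sqrt(T) = -0.25143149
exp(-rT) = 0.96608834; exp(-qT) = 0.94885432
P = K * exp(-rT) * N(-d2) - S_0 * exp(-qT) * N(-d1)
N(-d1) = 0.36826726; N(-d2) = 0.59925974
P = 22.3100 * 0.96608834 * 0.59925974 - 23.2900 * 0.94885432 * 0.36826726 = 4.7778


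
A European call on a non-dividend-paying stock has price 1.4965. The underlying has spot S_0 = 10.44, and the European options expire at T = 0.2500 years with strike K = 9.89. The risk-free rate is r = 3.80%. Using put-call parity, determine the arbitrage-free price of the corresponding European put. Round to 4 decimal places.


Put-call parity: C - P = S_0 * exp(-qT) - K * exp(-rT).
S_0 * exp(-qT) = 10.4400 * 1.00000000 = 10.44000000
K * exp(-rT) = 9.8900 * 0.99054498 = 9.79648988
P = C - S*exp(-qT) + K*exp(-rT)
P = 1.4965 - 10.44000000 + 9.79648988 = 0.8530

Answer: Put price = 0.8530


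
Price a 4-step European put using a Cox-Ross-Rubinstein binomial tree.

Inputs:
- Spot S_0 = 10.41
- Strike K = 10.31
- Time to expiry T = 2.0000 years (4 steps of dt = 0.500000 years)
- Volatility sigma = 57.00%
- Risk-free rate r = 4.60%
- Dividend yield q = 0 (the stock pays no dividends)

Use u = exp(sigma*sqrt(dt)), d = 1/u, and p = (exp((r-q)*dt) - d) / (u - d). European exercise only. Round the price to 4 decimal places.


Answer: Price = V(0,0) = 2.4512

Derivation:
dt = T/N = 0.500000
u = exp(sigma*sqrt(dt)) = 1.496383; d = 1/u = 0.668278
p = (exp((r-q)*dt) - d) / (u - d) = 0.428676
Discount per step: exp(-r*dt) = 0.977262
Stock lattice S(k, i) with i counting down-moves:
  k=0: S(0,0) = 10.4100
  k=1: S(1,0) = 15.5773; S(1,1) = 6.9568
  k=2: S(2,0) = 23.3097; S(2,1) = 10.4100; S(2,2) = 4.6491
  k=3: S(3,0) = 34.8802; S(3,1) = 15.5773; S(3,2) = 6.9568; S(3,3) = 3.1069
  k=4: S(4,0) = 52.1941; S(4,1) = 23.3097; S(4,2) = 10.4100; S(4,3) = 4.6491; S(4,4) = 2.0763
Terminal payoffs V(N, i) = max(K - S_T, 0):
  V(4,0) = 0.000000; V(4,1) = 0.000000; V(4,2) = 0.000000; V(4,3) = 5.660940; V(4,4) = 8.233750
Backward induction: V(k, i) = exp(-r*dt) * [p * V(k+1, i) + (1-p) * V(k+1, i+1)].
  V(3,0) = exp(-r*dt) * [p*0.000000 + (1-p)*0.000000] = 0.000000
  V(3,1) = exp(-r*dt) * [p*0.000000 + (1-p)*0.000000] = 0.000000
  V(3,2) = exp(-r*dt) * [p*0.000000 + (1-p)*5.660940] = 3.160694
  V(3,3) = exp(-r*dt) * [p*5.660940 + (1-p)*8.233750] = 6.968711
  V(2,0) = exp(-r*dt) * [p*0.000000 + (1-p)*0.000000] = 0.000000
  V(2,1) = exp(-r*dt) * [p*0.000000 + (1-p)*3.160694] = 1.764722
  V(2,2) = exp(-r*dt) * [p*3.160694 + (1-p)*6.968711] = 5.214972
  V(1,0) = exp(-r*dt) * [p*0.000000 + (1-p)*1.764722] = 0.985304
  V(1,1) = exp(-r*dt) * [p*1.764722 + (1-p)*5.214972] = 3.650988
  V(0,0) = exp(-r*dt) * [p*0.985304 + (1-p)*3.650988] = 2.451242


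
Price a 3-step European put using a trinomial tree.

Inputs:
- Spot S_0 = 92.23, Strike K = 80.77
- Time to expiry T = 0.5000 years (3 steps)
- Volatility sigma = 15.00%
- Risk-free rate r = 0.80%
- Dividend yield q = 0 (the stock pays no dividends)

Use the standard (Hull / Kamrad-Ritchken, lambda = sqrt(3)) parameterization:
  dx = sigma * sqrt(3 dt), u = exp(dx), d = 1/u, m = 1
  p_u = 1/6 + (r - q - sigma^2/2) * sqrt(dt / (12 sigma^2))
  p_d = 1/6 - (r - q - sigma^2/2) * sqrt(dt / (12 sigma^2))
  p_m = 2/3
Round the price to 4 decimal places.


Answer: Price = V(0,0) = 0.4179

Derivation:
dt = T/N = 0.166667; dx = sigma*sqrt(3*dt) = 0.106066
u = exp(dx) = 1.111895; d = 1/u = 0.899365
p_u = 0.164113, p_m = 0.666667, p_d = 0.169220
Discount per step: exp(-r*dt) = 0.998668
Stock lattice S(k, j) with j the centered position index:
  k=0: S(0,+0) = 92.2300
  k=1: S(1,-1) = 82.9485; S(1,+0) = 92.2300; S(1,+1) = 102.5501
  k=2: S(2,-2) = 74.6010; S(2,-1) = 82.9485; S(2,+0) = 92.2300; S(2,+1) = 102.5501; S(2,+2) = 114.0250
  k=3: S(3,-3) = 67.0935; S(3,-2) = 74.6010; S(3,-1) = 82.9485; S(3,+0) = 92.2300; S(3,+1) = 102.5501; S(3,+2) = 114.0250; S(3,+3) = 126.7838
Terminal payoffs V(N, j) = max(K - S_T, 0):
  V(3,-3) = 13.676484; V(3,-2) = 6.169036; V(3,-1) = 0.000000; V(3,+0) = 0.000000; V(3,+1) = 0.000000; V(3,+2) = 0.000000; V(3,+3) = 0.000000
Backward induction: V(k, j) = exp(-r*dt) * [p_u * V(k+1, j+1) + p_m * V(k+1, j) + p_d * V(k+1, j-1)]
  V(2,-2) = exp(-r*dt) * [p_u*0.000000 + p_m*6.169036 + p_d*13.676484] = 6.418463
  V(2,-1) = exp(-r*dt) * [p_u*0.000000 + p_m*0.000000 + p_d*6.169036] = 1.042534
  V(2,+0) = exp(-r*dt) * [p_u*0.000000 + p_m*0.000000 + p_d*0.000000] = 0.000000
  V(2,+1) = exp(-r*dt) * [p_u*0.000000 + p_m*0.000000 + p_d*0.000000] = 0.000000
  V(2,+2) = exp(-r*dt) * [p_u*0.000000 + p_m*0.000000 + p_d*0.000000] = 0.000000
  V(1,-1) = exp(-r*dt) * [p_u*0.000000 + p_m*1.042534 + p_d*6.418463] = 1.778782
  V(1,+0) = exp(-r*dt) * [p_u*0.000000 + p_m*0.000000 + p_d*1.042534] = 0.176183
  V(1,+1) = exp(-r*dt) * [p_u*0.000000 + p_m*0.000000 + p_d*0.000000] = 0.000000
  V(0,+0) = exp(-r*dt) * [p_u*0.000000 + p_m*0.176183 + p_d*1.778782] = 0.417903


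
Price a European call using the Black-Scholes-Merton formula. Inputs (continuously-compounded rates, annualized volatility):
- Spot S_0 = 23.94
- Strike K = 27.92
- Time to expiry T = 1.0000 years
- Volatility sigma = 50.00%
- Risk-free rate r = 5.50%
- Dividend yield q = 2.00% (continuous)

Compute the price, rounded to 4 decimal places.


d1 = (ln(S/K) + (r - q + 0.5*sigma^2) * T) / (sigma * sqrt(T)) = 0.01241484
d2 = d1 - sigma * sqrt(T) = -0.48758516
exp(-rT) = 0.94648515; exp(-qT) = 0.98019867
C = S_0 * exp(-qT) * N(d1) - K * exp(-rT) * N(d2)
N(d1) = 0.50495268; N(d2) = 0.31292186
C = 23.9400 * 0.98019867 * 0.50495268 - 27.9200 * 0.94648515 * 0.31292186 = 3.5800

Answer: Price = 3.5800


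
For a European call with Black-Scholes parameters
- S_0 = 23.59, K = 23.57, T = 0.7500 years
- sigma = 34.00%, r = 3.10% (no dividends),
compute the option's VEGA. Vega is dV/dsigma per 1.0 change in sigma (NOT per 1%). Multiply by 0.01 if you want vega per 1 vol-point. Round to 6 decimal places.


d1 = 0.2290660167; d2 = -0.0653826206
phi(d1) = 0.3886118870; exp(-qT) = 1.0000000000; exp(-rT) = 0.9770181987
Vega = S * exp(-qT) * phi(d1) * sqrt(T) = 23.5900 * 1.0000000000 * 0.3886118870 * 0.8660254038 = 7.939162

Answer: Vega = 7.939162


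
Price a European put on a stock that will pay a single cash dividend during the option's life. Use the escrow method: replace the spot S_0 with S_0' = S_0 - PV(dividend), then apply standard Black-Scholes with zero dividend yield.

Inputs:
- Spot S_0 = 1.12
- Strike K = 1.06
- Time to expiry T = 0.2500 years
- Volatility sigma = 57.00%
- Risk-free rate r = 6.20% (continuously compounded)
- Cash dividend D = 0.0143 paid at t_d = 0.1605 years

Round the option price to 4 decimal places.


Answer: Price = 0.0932

Derivation:
PV(D) = D * exp(-r * t_d) = 0.0143 * 0.99009835 = 0.01415841
S_0' = S_0 - PV(D) = 1.1200 - 0.01415841 = 1.10584159
d1 = (ln(S_0'/K) + (r + sigma^2/2)*T) / (sigma*sqrt(T)) = 0.34543951
d2 = d1 - sigma*sqrt(T) = 0.06043951
exp(-rT) = 0.98461951
N(-d1) = 0.36488199; N(-d2) = 0.47590280
P = K * exp(-rT) * N(-d2) - S_0' * N(-d1) = 1.0600 * 0.98461951 * 0.47590280 - 1.10584159 * 0.36488199 = 0.0932


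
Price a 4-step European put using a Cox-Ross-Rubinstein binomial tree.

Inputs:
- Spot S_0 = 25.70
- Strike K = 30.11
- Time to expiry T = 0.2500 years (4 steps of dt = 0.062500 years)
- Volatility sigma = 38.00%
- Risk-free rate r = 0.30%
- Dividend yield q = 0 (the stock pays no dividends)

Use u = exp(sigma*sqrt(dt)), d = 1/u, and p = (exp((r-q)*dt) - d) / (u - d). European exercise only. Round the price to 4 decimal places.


Answer: Price = V(0,0) = 4.9945

Derivation:
dt = T/N = 0.062500
u = exp(sigma*sqrt(dt)) = 1.099659; d = 1/u = 0.909373
p = (exp((r-q)*dt) - d) / (u - d) = 0.477253
Discount per step: exp(-r*dt) = 0.999813
Stock lattice S(k, i) with i counting down-moves:
  k=0: S(0,0) = 25.7000
  k=1: S(1,0) = 28.2612; S(1,1) = 23.3709
  k=2: S(2,0) = 31.0777; S(2,1) = 25.7000; S(2,2) = 21.2528
  k=3: S(3,0) = 34.1749; S(3,1) = 28.2612; S(3,2) = 23.3709; S(3,3) = 19.3268
  k=4: S(4,0) = 37.5807; S(4,1) = 31.0777; S(4,2) = 25.7000; S(4,3) = 21.2528; S(4,4) = 17.5752
Terminal payoffs V(N, i) = max(K - S_T, 0):
  V(4,0) = 0.000000; V(4,1) = 0.000000; V(4,2) = 4.410000; V(4,3) = 8.857150; V(4,4) = 12.534762
Backward induction: V(k, i) = exp(-r*dt) * [p * V(k+1, i) + (1-p) * V(k+1, i+1)].
  V(3,0) = exp(-r*dt) * [p*0.000000 + (1-p)*0.000000] = 0.000000
  V(3,1) = exp(-r*dt) * [p*0.000000 + (1-p)*4.410000] = 2.304881
  V(3,2) = exp(-r*dt) * [p*4.410000 + (1-p)*8.857150] = 6.733470
  V(3,3) = exp(-r*dt) * [p*8.857150 + (1-p)*12.534762] = 10.777589
  V(2,0) = exp(-r*dt) * [p*0.000000 + (1-p)*2.304881] = 1.204643
  V(2,1) = exp(-r*dt) * [p*2.304881 + (1-p)*6.733470] = 4.619045
  V(2,2) = exp(-r*dt) * [p*6.733470 + (1-p)*10.777589] = 8.845861
  V(1,0) = exp(-r*dt) * [p*1.204643 + (1-p)*4.619045] = 2.988950
  V(1,1) = exp(-r*dt) * [p*4.619045 + (1-p)*8.845861] = 6.827319
  V(0,0) = exp(-r*dt) * [p*2.988950 + (1-p)*6.827319] = 4.994508


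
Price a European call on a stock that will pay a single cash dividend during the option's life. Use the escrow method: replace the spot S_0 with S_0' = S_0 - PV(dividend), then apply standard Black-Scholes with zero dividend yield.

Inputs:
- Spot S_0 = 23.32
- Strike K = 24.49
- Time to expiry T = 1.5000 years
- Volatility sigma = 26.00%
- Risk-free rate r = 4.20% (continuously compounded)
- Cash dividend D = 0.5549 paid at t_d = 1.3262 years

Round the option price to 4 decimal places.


Answer: Price = 2.7975

Derivation:
PV(D) = D * exp(-r * t_d) = 0.5549 * 0.94582246 = 0.52483688
S_0' = S_0 - PV(D) = 23.3200 - 0.52483688 = 22.79516312
d1 = (ln(S_0'/K) + (r + sigma^2/2)*T) / (sigma*sqrt(T)) = 0.13184378
d2 = d1 - sigma*sqrt(T) = -0.18658989
exp(-rT) = 0.93894347
N(d1) = 0.55244607; N(d2) = 0.42599110
C = S_0' * N(d1) - K * exp(-rT) * N(d2) = 22.79516312 * 0.55244607 - 24.4900 * 0.93894347 * 0.42599110 = 2.7975


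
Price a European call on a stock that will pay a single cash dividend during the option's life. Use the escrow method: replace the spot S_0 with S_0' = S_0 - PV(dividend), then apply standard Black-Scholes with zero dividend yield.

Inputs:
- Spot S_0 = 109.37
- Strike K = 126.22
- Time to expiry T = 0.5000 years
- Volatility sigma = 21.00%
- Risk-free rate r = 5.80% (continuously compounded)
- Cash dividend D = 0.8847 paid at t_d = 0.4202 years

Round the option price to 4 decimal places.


PV(D) = D * exp(-r * t_d) = 0.8847 * 0.97592299 = 0.86339907
S_0' = S_0 - PV(D) = 109.3700 - 0.86339907 = 108.50660093
d1 = (ln(S_0'/K) + (r + sigma^2/2)*T) / (sigma*sqrt(T)) = -0.74879515
d2 = d1 - sigma*sqrt(T) = -0.89728757
exp(-rT) = 0.97141646
N(d1) = 0.22699034; N(d2) = 0.18478274
C = S_0' * N(d1) - K * exp(-rT) * N(d2) = 108.50660093 * 0.22699034 - 126.2200 * 0.97141646 * 0.18478274 = 1.9733

Answer: Price = 1.9733


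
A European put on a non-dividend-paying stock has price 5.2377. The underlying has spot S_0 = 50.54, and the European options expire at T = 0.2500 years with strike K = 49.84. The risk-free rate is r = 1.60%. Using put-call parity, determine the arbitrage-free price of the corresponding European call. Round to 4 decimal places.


Answer: Call price = 6.1367

Derivation:
Put-call parity: C - P = S_0 * exp(-qT) - K * exp(-rT).
S_0 * exp(-qT) = 50.5400 * 1.00000000 = 50.54000000
K * exp(-rT) = 49.8400 * 0.99600799 = 49.64103819
C = P + S*exp(-qT) - K*exp(-rT)
C = 5.2377 + 50.54000000 - 49.64103819 = 6.1367


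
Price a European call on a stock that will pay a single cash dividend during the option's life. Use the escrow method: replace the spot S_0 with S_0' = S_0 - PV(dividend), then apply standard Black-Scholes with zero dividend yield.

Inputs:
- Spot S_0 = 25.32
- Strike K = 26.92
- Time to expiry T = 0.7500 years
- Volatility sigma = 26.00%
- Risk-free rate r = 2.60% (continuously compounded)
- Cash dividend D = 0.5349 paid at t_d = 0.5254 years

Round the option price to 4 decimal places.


PV(D) = D * exp(-r * t_d) = 0.5349 * 0.98643248 = 0.52764273
S_0' = S_0 - PV(D) = 25.3200 - 0.52764273 = 24.79235727
d1 = (ln(S_0'/K) + (r + sigma^2/2)*T) / (sigma*sqrt(T)) = -0.16647262
d2 = d1 - sigma*sqrt(T) = -0.39163922
exp(-rT) = 0.98068890
N(d1) = 0.43389252; N(d2) = 0.34766240
C = S_0' * N(d1) - K * exp(-rT) * N(d2) = 24.79235727 * 0.43389252 - 26.9200 * 0.98068890 * 0.34766240 = 1.5789

Answer: Price = 1.5789


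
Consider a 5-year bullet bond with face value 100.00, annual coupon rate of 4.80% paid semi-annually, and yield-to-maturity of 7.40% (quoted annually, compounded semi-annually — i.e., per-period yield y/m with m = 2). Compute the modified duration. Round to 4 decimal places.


Answer: Modified duration = 4.3096

Derivation:
Coupon per period c = face * coupon_rate / m = 2.400000
Periods per year m = 2; per-period yield y/m = 0.037000
Number of cashflows N = 10
Cashflows (t years, CF_t, discount factor 1/(1+y/m)^(m*t), PV):
  t = 0.5000: CF_t = 2.400000, DF = 0.964320, PV = 2.314368
  t = 1.0000: CF_t = 2.400000, DF = 0.929913, PV = 2.231792
  t = 1.5000: CF_t = 2.400000, DF = 0.896734, PV = 2.152162
  t = 2.0000: CF_t = 2.400000, DF = 0.864739, PV = 2.075373
  t = 2.5000: CF_t = 2.400000, DF = 0.833885, PV = 2.001324
  t = 3.0000: CF_t = 2.400000, DF = 0.804132, PV = 1.929917
  t = 3.5000: CF_t = 2.400000, DF = 0.775441, PV = 1.861058
  t = 4.0000: CF_t = 2.400000, DF = 0.747773, PV = 1.794656
  t = 4.5000: CF_t = 2.400000, DF = 0.721093, PV = 1.730623
  t = 5.0000: CF_t = 102.400000, DF = 0.695364, PV = 71.205312
Price P = sum_t PV_t = 89.296586
First compute Macaulay numerator sum_t t * PV_t:
  t * PV_t at t = 0.5000: 1.157184
  t * PV_t at t = 1.0000: 2.231792
  t * PV_t at t = 1.5000: 3.228243
  t * PV_t at t = 2.0000: 4.150747
  t * PV_t at t = 2.5000: 5.003311
  t * PV_t at t = 3.0000: 5.789752
  t * PV_t at t = 3.5000: 6.513704
  t * PV_t at t = 4.0000: 7.178624
  t * PV_t at t = 4.5000: 7.787803
  t * PV_t at t = 5.0000: 356.026559
Macaulay duration D = 399.067718 / 89.296586 = 4.469014
Modified duration = D / (1 + y/m) = 4.469014 / (1 + 0.037000) = 4.309561


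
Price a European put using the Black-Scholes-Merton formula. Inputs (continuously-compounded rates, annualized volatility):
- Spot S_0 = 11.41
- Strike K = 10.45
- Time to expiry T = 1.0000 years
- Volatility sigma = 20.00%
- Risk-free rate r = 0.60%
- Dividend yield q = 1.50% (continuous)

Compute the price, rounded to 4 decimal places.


Answer: Price = 0.5010

Derivation:
d1 = (ln(S/K) + (r - q + 0.5*sigma^2) * T) / (sigma * sqrt(T)) = 0.49444093
d2 = d1 - sigma * sqrt(T) = 0.29444093
exp(-rT) = 0.99401796; exp(-qT) = 0.98511194
P = K * exp(-rT) * N(-d2) - S_0 * exp(-qT) * N(-d1)
N(-d1) = 0.31049741; N(-d2) = 0.38421050
P = 10.4500 * 0.99401796 * 0.38421050 - 11.4100 * 0.98511194 * 0.31049741 = 0.5010


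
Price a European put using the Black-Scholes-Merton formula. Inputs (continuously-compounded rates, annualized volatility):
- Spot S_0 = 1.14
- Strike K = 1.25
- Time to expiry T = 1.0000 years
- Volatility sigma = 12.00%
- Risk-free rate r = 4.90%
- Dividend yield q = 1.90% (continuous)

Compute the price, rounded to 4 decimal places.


Answer: Price = 0.0983

Derivation:
d1 = (ln(S/K) + (r - q + 0.5*sigma^2) * T) / (sigma * sqrt(T)) = -0.45762741
d2 = d1 - sigma * sqrt(T) = -0.57762741
exp(-rT) = 0.95218113; exp(-qT) = 0.98117936
P = K * exp(-rT) * N(-d2) - S_0 * exp(-qT) * N(-d1)
N(-d1) = 0.67638993; N(-d2) = 0.71824215
P = 1.2500 * 0.95218113 * 0.71824215 - 1.1400 * 0.98117936 * 0.67638993 = 0.0983


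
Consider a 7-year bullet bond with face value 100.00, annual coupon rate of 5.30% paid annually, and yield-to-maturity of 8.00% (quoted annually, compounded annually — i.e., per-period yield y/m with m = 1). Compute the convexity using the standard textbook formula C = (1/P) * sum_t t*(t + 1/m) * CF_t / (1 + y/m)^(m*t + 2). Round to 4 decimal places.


Coupon per period c = face * coupon_rate / m = 5.300000
Periods per year m = 1; per-period yield y/m = 0.080000
Number of cashflows N = 7
Cashflows (t years, CF_t, discount factor 1/(1+y/m)^(m*t), PV):
  t = 1.0000: CF_t = 5.300000, DF = 0.925926, PV = 4.907407
  t = 2.0000: CF_t = 5.300000, DF = 0.857339, PV = 4.543896
  t = 3.0000: CF_t = 5.300000, DF = 0.793832, PV = 4.207311
  t = 4.0000: CF_t = 5.300000, DF = 0.735030, PV = 3.895658
  t = 5.0000: CF_t = 5.300000, DF = 0.680583, PV = 3.607091
  t = 6.0000: CF_t = 5.300000, DF = 0.630170, PV = 3.339899
  t = 7.0000: CF_t = 105.300000, DF = 0.583490, PV = 61.441539
Price P = sum_t PV_t = 85.942801
Convexity numerator sum_t t*(t + 1/m) * CF_t / (1+y/m)^(m*t + 2):
  t = 1.0000: term = 8.414622
  t = 2.0000: term = 23.373949
  t = 3.0000: term = 43.285091
  t = 4.0000: term = 66.797980
  t = 5.0000: term = 92.774973
  t = 6.0000: term = 120.263854
  t = 7.0000: term = 2949.868109
Convexity = (1/P) * sum = 3304.778579 / 85.942801 = 38.453233

Answer: Convexity = 38.4532


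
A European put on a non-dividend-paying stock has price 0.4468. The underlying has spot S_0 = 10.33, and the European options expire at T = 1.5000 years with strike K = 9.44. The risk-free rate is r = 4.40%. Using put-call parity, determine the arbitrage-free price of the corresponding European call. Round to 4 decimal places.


Put-call parity: C - P = S_0 * exp(-qT) - K * exp(-rT).
S_0 * exp(-qT) = 10.3300 * 1.00000000 = 10.33000000
K * exp(-rT) = 9.4400 * 0.93613086 = 8.83707536
C = P + S*exp(-qT) - K*exp(-rT)
C = 0.4468 + 10.33000000 - 8.83707536 = 1.9397

Answer: Call price = 1.9397


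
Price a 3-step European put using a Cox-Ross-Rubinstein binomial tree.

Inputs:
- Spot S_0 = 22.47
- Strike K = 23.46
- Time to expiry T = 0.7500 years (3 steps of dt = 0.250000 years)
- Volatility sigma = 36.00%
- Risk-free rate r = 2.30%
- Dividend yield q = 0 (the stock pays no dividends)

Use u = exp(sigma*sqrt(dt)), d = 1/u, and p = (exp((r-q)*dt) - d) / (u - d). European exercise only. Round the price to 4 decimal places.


dt = T/N = 0.250000
u = exp(sigma*sqrt(dt)) = 1.197217; d = 1/u = 0.835270
p = (exp((r-q)*dt) - d) / (u - d) = 0.471053
Discount per step: exp(-r*dt) = 0.994266
Stock lattice S(k, i) with i counting down-moves:
  k=0: S(0,0) = 22.4700
  k=1: S(1,0) = 26.9015; S(1,1) = 18.7685
  k=2: S(2,0) = 32.2069; S(2,1) = 22.4700; S(2,2) = 15.6768
  k=3: S(3,0) = 38.5587; S(3,1) = 26.9015; S(3,2) = 18.7685; S(3,3) = 13.0944
Terminal payoffs V(N, i) = max(K - S_T, 0):
  V(3,0) = 0.000000; V(3,1) = 0.000000; V(3,2) = 4.691478; V(3,3) = 10.365647
Backward induction: V(k, i) = exp(-r*dt) * [p * V(k+1, i) + (1-p) * V(k+1, i+1)].
  V(2,0) = exp(-r*dt) * [p*0.000000 + (1-p)*0.000000] = 0.000000
  V(2,1) = exp(-r*dt) * [p*0.000000 + (1-p)*4.691478] = 2.467315
  V(2,2) = exp(-r*dt) * [p*4.691478 + (1-p)*10.365647] = 7.648705
  V(1,0) = exp(-r*dt) * [p*0.000000 + (1-p)*2.467315] = 1.297596
  V(1,1) = exp(-r*dt) * [p*2.467315 + (1-p)*7.648705] = 5.178135
  V(0,0) = exp(-r*dt) * [p*1.297596 + (1-p)*5.178135] = 3.330986

Answer: Price = V(0,0) = 3.3310


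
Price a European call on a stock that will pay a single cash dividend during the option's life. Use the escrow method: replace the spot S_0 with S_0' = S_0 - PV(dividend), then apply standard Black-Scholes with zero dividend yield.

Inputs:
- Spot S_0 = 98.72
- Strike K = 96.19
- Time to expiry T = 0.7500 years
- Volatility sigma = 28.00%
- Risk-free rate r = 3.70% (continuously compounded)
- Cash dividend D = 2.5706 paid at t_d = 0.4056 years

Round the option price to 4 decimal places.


Answer: Price = 10.5300

Derivation:
PV(D) = D * exp(-r * t_d) = 2.5706 * 0.98510485 = 2.53231052
S_0' = S_0 - PV(D) = 98.7200 - 2.53231052 = 96.18768948
d1 = (ln(S_0'/K) + (r + sigma^2/2)*T) / (sigma*sqrt(T)) = 0.23558357
d2 = d1 - sigma*sqrt(T) = -0.00690354
exp(-rT) = 0.97263149
N(d1) = 0.59312209; N(d2) = 0.49724591
C = S_0' * N(d1) - K * exp(-rT) * N(d2) = 96.18768948 * 0.59312209 - 96.1900 * 0.97263149 * 0.49724591 = 10.5300


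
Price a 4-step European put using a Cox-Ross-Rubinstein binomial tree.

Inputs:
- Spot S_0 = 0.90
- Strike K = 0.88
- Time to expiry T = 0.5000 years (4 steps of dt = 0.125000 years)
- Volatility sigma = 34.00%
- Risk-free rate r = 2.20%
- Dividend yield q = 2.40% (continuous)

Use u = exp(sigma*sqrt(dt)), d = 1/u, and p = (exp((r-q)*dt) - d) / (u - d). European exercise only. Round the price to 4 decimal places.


dt = T/N = 0.125000
u = exp(sigma*sqrt(dt)) = 1.127732; d = 1/u = 0.886736
p = (exp((r-q)*dt) - d) / (u - d) = 0.468947
Discount per step: exp(-r*dt) = 0.997254
Stock lattice S(k, i) with i counting down-moves:
  k=0: S(0,0) = 0.9000
  k=1: S(1,0) = 1.0150; S(1,1) = 0.7981
  k=2: S(2,0) = 1.1446; S(2,1) = 0.9000; S(2,2) = 0.7077
  k=3: S(3,0) = 1.2908; S(3,1) = 1.0150; S(3,2) = 0.7981; S(3,3) = 0.6275
  k=4: S(4,0) = 1.4557; S(4,1) = 1.1446; S(4,2) = 0.9000; S(4,3) = 0.7077; S(4,4) = 0.5564
Terminal payoffs V(N, i) = max(K - S_T, 0):
  V(4,0) = 0.000000; V(4,1) = 0.000000; V(4,2) = 0.000000; V(4,3) = 0.172330; V(4,4) = 0.323558
Backward induction: V(k, i) = exp(-r*dt) * [p * V(k+1, i) + (1-p) * V(k+1, i+1)].
  V(3,0) = exp(-r*dt) * [p*0.000000 + (1-p)*0.000000] = 0.000000
  V(3,1) = exp(-r*dt) * [p*0.000000 + (1-p)*0.000000] = 0.000000
  V(3,2) = exp(-r*dt) * [p*0.000000 + (1-p)*0.172330] = 0.091265
  V(3,3) = exp(-r*dt) * [p*0.172330 + (1-p)*0.323558] = 0.251946
  V(2,0) = exp(-r*dt) * [p*0.000000 + (1-p)*0.000000] = 0.000000
  V(2,1) = exp(-r*dt) * [p*0.000000 + (1-p)*0.091265] = 0.048333
  V(2,2) = exp(-r*dt) * [p*0.091265 + (1-p)*0.251946] = 0.176110
  V(1,0) = exp(-r*dt) * [p*0.000000 + (1-p)*0.048333] = 0.025597
  V(1,1) = exp(-r*dt) * [p*0.048333 + (1-p)*0.176110] = 0.115871
  V(0,0) = exp(-r*dt) * [p*0.025597 + (1-p)*0.115871] = 0.073335

Answer: Price = V(0,0) = 0.0733


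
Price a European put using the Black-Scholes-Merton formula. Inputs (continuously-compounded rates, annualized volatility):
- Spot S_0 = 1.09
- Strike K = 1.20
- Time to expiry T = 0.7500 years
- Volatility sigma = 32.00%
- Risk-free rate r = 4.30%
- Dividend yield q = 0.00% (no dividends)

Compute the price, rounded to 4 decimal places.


Answer: Price = 0.1633

Derivation:
d1 = (ln(S/K) + (r - q + 0.5*sigma^2) * T) / (sigma * sqrt(T)) = -0.09199305
d2 = d1 - sigma * sqrt(T) = -0.36912117
exp(-rT) = 0.96826449; exp(-qT) = 1.00000000
P = K * exp(-rT) * N(-d2) - S_0 * exp(-qT) * N(-d1)
N(-d1) = 0.53664822; N(-d2) = 0.64398130
P = 1.2000 * 0.96826449 * 0.64398130 - 1.0900 * 1.00000000 * 0.53664822 = 0.1633


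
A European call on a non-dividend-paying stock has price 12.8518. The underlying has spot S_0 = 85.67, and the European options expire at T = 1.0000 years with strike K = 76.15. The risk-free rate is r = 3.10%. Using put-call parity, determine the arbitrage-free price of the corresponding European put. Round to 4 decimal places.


Answer: Put price = 1.0074

Derivation:
Put-call parity: C - P = S_0 * exp(-qT) - K * exp(-rT).
S_0 * exp(-qT) = 85.6700 * 1.00000000 = 85.67000000
K * exp(-rT) = 76.1500 * 0.96947557 = 73.82556489
P = C - S*exp(-qT) + K*exp(-rT)
P = 12.8518 - 85.67000000 + 73.82556489 = 1.0074


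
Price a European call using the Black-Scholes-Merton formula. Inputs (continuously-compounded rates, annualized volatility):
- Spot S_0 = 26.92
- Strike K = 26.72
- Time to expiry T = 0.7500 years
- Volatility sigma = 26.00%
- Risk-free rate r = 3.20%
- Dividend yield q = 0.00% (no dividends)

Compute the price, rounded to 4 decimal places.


d1 = (ln(S/K) + (r - q + 0.5*sigma^2) * T) / (sigma * sqrt(T)) = 0.25228944
d2 = d1 - sigma * sqrt(T) = 0.02712283
exp(-rT) = 0.97628571; exp(-qT) = 1.00000000
C = S_0 * exp(-qT) * N(d1) - K * exp(-rT) * N(d2)
N(d1) = 0.59959132; N(d2) = 0.51081912
C = 26.9200 * 1.00000000 * 0.59959132 - 26.7200 * 0.97628571 * 0.51081912 = 2.8156

Answer: Price = 2.8156


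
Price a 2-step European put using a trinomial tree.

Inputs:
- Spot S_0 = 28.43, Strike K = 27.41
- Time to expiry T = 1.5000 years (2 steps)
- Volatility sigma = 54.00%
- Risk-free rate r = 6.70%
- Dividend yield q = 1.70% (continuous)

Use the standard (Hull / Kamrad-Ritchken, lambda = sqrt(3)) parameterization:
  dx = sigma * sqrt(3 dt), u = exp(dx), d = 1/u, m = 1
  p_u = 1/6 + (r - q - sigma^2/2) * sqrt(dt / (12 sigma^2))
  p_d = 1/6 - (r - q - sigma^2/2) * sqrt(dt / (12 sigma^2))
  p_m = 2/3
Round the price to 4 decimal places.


dt = T/N = 0.750000; dx = sigma*sqrt(3*dt) = 0.810000
u = exp(dx) = 2.247908; d = 1/u = 0.444858
p_u = 0.122315, p_m = 0.666667, p_d = 0.211019
Discount per step: exp(-r*dt) = 0.950992
Stock lattice S(k, j) with j the centered position index:
  k=0: S(0,+0) = 28.4300
  k=1: S(1,-1) = 12.6473; S(1,+0) = 28.4300; S(1,+1) = 63.9080
  k=2: S(2,-2) = 5.6263; S(2,-1) = 12.6473; S(2,+0) = 28.4300; S(2,+1) = 63.9080; S(2,+2) = 143.6594
Terminal payoffs V(N, j) = max(K - S_T, 0):
  V(2,-2) = 21.783740; V(2,-1) = 14.762685; V(2,+0) = 0.000000; V(2,+1) = 0.000000; V(2,+2) = 0.000000
Backward induction: V(k, j) = exp(-r*dt) * [p_u * V(k+1, j+1) + p_m * V(k+1, j) + p_d * V(k+1, j-1)]
  V(1,-1) = exp(-r*dt) * [p_u*0.000000 + p_m*14.762685 + p_d*21.783740] = 13.730952
  V(1,+0) = exp(-r*dt) * [p_u*0.000000 + p_m*0.000000 + p_d*14.762685] = 2.962529
  V(1,+1) = exp(-r*dt) * [p_u*0.000000 + p_m*0.000000 + p_d*0.000000] = 0.000000
  V(0,+0) = exp(-r*dt) * [p_u*0.000000 + p_m*2.962529 + p_d*13.730952] = 4.633711

Answer: Price = V(0,0) = 4.6337


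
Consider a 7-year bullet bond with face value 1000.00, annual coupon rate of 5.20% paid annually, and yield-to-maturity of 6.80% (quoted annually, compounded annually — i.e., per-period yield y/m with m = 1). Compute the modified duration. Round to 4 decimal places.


Coupon per period c = face * coupon_rate / m = 52.000000
Periods per year m = 1; per-period yield y/m = 0.068000
Number of cashflows N = 7
Cashflows (t years, CF_t, discount factor 1/(1+y/m)^(m*t), PV):
  t = 1.0000: CF_t = 52.000000, DF = 0.936330, PV = 48.689139
  t = 2.0000: CF_t = 52.000000, DF = 0.876713, PV = 45.589081
  t = 3.0000: CF_t = 52.000000, DF = 0.820892, PV = 42.686405
  t = 4.0000: CF_t = 52.000000, DF = 0.768626, PV = 39.968544
  t = 5.0000: CF_t = 52.000000, DF = 0.719687, PV = 37.423731
  t = 6.0000: CF_t = 52.000000, DF = 0.673864, PV = 35.040946
  t = 7.0000: CF_t = 1052.000000, DF = 0.630959, PV = 663.769008
Price P = sum_t PV_t = 913.166855
First compute Macaulay numerator sum_t t * PV_t:
  t * PV_t at t = 1.0000: 48.689139
  t * PV_t at t = 2.0000: 91.178162
  t * PV_t at t = 3.0000: 128.059216
  t * PV_t at t = 4.0000: 159.874178
  t * PV_t at t = 5.0000: 187.118654
  t * PV_t at t = 6.0000: 210.245679
  t * PV_t at t = 7.0000: 4646.383056
Macaulay duration D = 5471.548084 / 913.166855 = 5.991838
Modified duration = D / (1 + y/m) = 5.991838 / (1 + 0.068000) = 5.610335

Answer: Modified duration = 5.6103


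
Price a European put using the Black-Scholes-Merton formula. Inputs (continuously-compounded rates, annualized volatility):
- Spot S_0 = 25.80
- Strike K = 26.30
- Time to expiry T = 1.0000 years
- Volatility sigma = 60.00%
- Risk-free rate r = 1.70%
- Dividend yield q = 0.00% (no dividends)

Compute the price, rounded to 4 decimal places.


d1 = (ln(S/K) + (r - q + 0.5*sigma^2) * T) / (sigma * sqrt(T)) = 0.29634259
d2 = d1 - sigma * sqrt(T) = -0.30365741
exp(-rT) = 0.98314368; exp(-qT) = 1.00000000
P = K * exp(-rT) * N(-d2) - S_0 * exp(-qT) * N(-d1)
N(-d1) = 0.38348423; N(-d2) = 0.61930555
P = 26.3000 * 0.98314368 * 0.61930555 - 25.8000 * 1.00000000 * 0.38348423 = 6.1193

Answer: Price = 6.1193


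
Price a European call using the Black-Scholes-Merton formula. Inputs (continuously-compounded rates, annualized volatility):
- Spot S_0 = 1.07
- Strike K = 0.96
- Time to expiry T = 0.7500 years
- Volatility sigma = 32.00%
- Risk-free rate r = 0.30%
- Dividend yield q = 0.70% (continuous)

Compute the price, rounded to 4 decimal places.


Answer: Price = 0.1726

Derivation:
d1 = (ln(S/K) + (r - q + 0.5*sigma^2) * T) / (sigma * sqrt(T)) = 0.51918455
d2 = d1 - sigma * sqrt(T) = 0.24205642
exp(-rT) = 0.99775253; exp(-qT) = 0.99476376
C = S_0 * exp(-qT) * N(d1) - K * exp(-rT) * N(d2)
N(d1) = 0.69818397; N(d2) = 0.59563178
C = 1.0700 * 0.99476376 * 0.69818397 - 0.9600 * 0.99775253 * 0.59563178 = 0.1726


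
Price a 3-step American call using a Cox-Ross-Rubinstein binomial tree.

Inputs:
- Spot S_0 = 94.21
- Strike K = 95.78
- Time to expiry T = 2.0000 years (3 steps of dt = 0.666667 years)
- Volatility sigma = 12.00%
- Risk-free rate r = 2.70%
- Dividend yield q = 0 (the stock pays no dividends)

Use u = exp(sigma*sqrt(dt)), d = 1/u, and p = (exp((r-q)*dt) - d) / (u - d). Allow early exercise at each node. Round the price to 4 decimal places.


Answer: Price = V(0,0) = 8.5383

Derivation:
dt = T/N = 0.666667
u = exp(sigma*sqrt(dt)) = 1.102940; d = 1/u = 0.906667
p = (exp((r-q)*dt) - d) / (u - d) = 0.568064
Discount per step: exp(-r*dt) = 0.982161
Stock lattice S(k, i) with i counting down-moves:
  k=0: S(0,0) = 94.2100
  k=1: S(1,0) = 103.9080; S(1,1) = 85.4171
  k=2: S(2,0) = 114.6043; S(2,1) = 94.2100; S(2,2) = 77.4449
  k=3: S(3,0) = 126.4017; S(3,1) = 103.9080; S(3,2) = 85.4171; S(3,3) = 70.2168
Terminal payoffs V(N, i) = max(S_T - K, 0):
  V(3,0) = 30.621722; V(3,1) = 8.128003; V(3,2) = 0.000000; V(3,3) = 0.000000
Backward induction: V(k, i) = exp(-r*dt) * [p * V(k+1, i) + (1-p) * V(k+1, i+1)]; then take max(V_cont, immediate exercise) for American.
  V(2,0) = exp(-r*dt) * [p*30.621722 + (1-p)*8.128003] = 20.532938; exercise = 18.824321; V(2,0) = max -> 20.532938
  V(2,1) = exp(-r*dt) * [p*8.128003 + (1-p)*0.000000] = 4.534860; exercise = 0.000000; V(2,1) = max -> 4.534860
  V(2,2) = exp(-r*dt) * [p*0.000000 + (1-p)*0.000000] = 0.000000; exercise = 0.000000; V(2,2) = max -> 0.000000
  V(1,0) = exp(-r*dt) * [p*20.532938 + (1-p)*4.534860] = 13.379777; exercise = 8.128003; V(1,0) = max -> 13.379777
  V(1,1) = exp(-r*dt) * [p*4.534860 + (1-p)*0.000000] = 2.530136; exercise = 0.000000; V(1,1) = max -> 2.530136
  V(0,0) = exp(-r*dt) * [p*13.379777 + (1-p)*2.530136] = 8.538346; exercise = 0.000000; V(0,0) = max -> 8.538346


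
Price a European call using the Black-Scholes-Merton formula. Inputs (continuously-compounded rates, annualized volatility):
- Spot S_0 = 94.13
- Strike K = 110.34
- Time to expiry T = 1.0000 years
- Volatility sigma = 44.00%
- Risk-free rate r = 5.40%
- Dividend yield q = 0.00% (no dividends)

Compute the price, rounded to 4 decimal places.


Answer: Price = 12.5730

Derivation:
d1 = (ln(S/K) + (r - q + 0.5*sigma^2) * T) / (sigma * sqrt(T)) = -0.01838569
d2 = d1 - sigma * sqrt(T) = -0.45838569
exp(-rT) = 0.94743211; exp(-qT) = 1.00000000
C = S_0 * exp(-qT) * N(d1) - K * exp(-rT) * N(d2)
N(d1) = 0.49266559; N(d2) = 0.32333769
C = 94.1300 * 1.00000000 * 0.49266559 - 110.3400 * 0.94743211 * 0.32333769 = 12.5730


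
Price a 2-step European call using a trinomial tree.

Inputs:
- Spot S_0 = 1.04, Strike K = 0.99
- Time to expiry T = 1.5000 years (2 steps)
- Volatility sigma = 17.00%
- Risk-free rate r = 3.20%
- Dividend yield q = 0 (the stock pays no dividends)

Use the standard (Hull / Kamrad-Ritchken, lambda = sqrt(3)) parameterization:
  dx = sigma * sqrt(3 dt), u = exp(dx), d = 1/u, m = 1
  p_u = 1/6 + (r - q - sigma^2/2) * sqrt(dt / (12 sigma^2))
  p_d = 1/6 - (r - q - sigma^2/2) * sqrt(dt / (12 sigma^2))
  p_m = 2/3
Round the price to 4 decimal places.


Answer: Price = V(0,0) = 0.1361

Derivation:
dt = T/N = 0.750000; dx = sigma*sqrt(3*dt) = 0.255000
u = exp(dx) = 1.290462; d = 1/u = 0.774916
p_u = 0.192475, p_m = 0.666667, p_d = 0.140858
Discount per step: exp(-r*dt) = 0.976286
Stock lattice S(k, j) with j the centered position index:
  k=0: S(0,+0) = 1.0400
  k=1: S(1,-1) = 0.8059; S(1,+0) = 1.0400; S(1,+1) = 1.3421
  k=2: S(2,-2) = 0.6245; S(2,-1) = 0.8059; S(2,+0) = 1.0400; S(2,+1) = 1.3421; S(2,+2) = 1.7319
Terminal payoffs V(N, j) = max(S_T - K, 0):
  V(2,-2) = 0.000000; V(2,-1) = 0.000000; V(2,+0) = 0.050000; V(2,+1) = 0.352080; V(2,+2) = 0.741903
Backward induction: V(k, j) = exp(-r*dt) * [p_u * V(k+1, j+1) + p_m * V(k+1, j) + p_d * V(k+1, j-1)]
  V(1,-1) = exp(-r*dt) * [p_u*0.050000 + p_m*0.000000 + p_d*0.000000] = 0.009396
  V(1,+0) = exp(-r*dt) * [p_u*0.352080 + p_m*0.050000 + p_d*0.000000] = 0.098703
  V(1,+1) = exp(-r*dt) * [p_u*0.741903 + p_m*0.352080 + p_d*0.050000] = 0.375441
  V(0,+0) = exp(-r*dt) * [p_u*0.375441 + p_m*0.098703 + p_d*0.009396] = 0.136083


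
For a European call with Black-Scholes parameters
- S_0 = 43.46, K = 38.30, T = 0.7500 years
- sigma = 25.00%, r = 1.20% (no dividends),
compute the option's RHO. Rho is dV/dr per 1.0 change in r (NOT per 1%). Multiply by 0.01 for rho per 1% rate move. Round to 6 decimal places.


d1 = 0.7335977811; d2 = 0.5170914301
phi(d1) = 0.3048237966; exp(-qT) = 1.0000000000; exp(-rT) = 0.9910403788
N(d2) = 0.6974538321
Rho = K*T*exp(-rT)*N(d2) = 38.3000 * 0.7500 * 0.9910403788 * 0.6974538321 = 19.854861

Answer: Rho = 19.854861
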